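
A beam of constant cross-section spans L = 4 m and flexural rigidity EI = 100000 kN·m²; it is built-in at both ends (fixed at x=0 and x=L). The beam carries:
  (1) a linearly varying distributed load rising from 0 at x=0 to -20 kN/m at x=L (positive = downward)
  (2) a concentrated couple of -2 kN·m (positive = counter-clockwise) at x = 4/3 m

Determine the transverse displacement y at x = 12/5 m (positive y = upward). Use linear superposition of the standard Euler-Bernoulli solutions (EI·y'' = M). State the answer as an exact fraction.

y(12/5) = 5266/87890625 m

Load 1 — triangular load w₀=-20 kN/m (0→w₀ over full span):
  y_1 = -w₀x²(L-x)²(x+2L)/(120LEI) = -(-20)·(12/5)²·(4-(12/5))²·((12/5)+2·4)/(120·4·100000) = 624/9765625 m
Load 2 — applied couple M₀=-2 kN·m at a=4/3 m (b=L-a=8/3):
  y_2 = (R_Ax³/6 - M_Ax²/2 - M₀(x-a)²/2)/EI  [x>a] with R_A=-2/3, M_A=0 = ((-2/3)·(12/5)³/6 - 0·(12/5)²/2 - (-2)·((12/5)-(4/3))²/2)/100000 = -14/3515625 m
Superposition: y = Σ y_i = 5266/87890625 m ≈ 0.000060 m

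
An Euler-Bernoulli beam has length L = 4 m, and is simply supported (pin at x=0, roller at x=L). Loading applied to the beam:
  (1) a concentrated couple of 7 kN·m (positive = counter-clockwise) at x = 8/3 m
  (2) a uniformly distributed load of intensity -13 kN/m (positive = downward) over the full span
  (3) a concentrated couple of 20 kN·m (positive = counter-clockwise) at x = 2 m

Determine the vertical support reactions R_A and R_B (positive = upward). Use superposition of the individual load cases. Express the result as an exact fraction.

Load 1 — applied couple M₀=7 kN·m at a=8/3 m (b=L-a=4/3):
  R_A = M₀/L = 7/4 kN
  R_B = -M₀/L = -7/4 kN
Load 2 — uniform load w=-13 kN/m over full span:
  R_A = wL/2 = (-13)·4/2 = -26 kN
  R_B = wL/2 = (-13)·4/2 = -26 kN
Load 3 — applied couple M₀=20 kN·m at a=2 m (b=L-a=2):
  R_A = M₀/L = 20/4 = 5 kN
  R_B = -M₀/L = -20/4 = -5 kN
Superposition: R_A = -77/4 kN, R_B = -131/4 kN

R_A = -77/4 kN, R_B = -131/4 kN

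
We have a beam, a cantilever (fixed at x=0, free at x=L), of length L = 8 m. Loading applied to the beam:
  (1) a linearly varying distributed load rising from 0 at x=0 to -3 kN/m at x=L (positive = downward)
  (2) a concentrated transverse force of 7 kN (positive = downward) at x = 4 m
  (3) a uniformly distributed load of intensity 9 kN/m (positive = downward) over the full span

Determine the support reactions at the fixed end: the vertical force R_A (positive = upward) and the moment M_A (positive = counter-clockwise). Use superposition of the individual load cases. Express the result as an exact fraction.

R_A = 67 kN, M_A = 252 kN·m

Load 1 — triangular load w₀=-3 kN/m (0→w₀ over full span):
  R_A = w₀L/2 = (-3)·8/2 = -12 kN
  M_A = w₀L²/3 = (-3)·8²/3 = -64 kN·m
Load 2 — point force P=7 kN at a=4 m (b=L-a=4):
  R_A = P = 7 kN
  M_A = Pa = 7·4 = 28 kN·m
Load 3 — uniform load w=9 kN/m over full span:
  R_A = wL = 9·8 = 72 kN
  M_A = wL²/2 = 9·8²/2 = 288 kN·m
Superposition: R_A = 67 kN, M_A = 252 kN·m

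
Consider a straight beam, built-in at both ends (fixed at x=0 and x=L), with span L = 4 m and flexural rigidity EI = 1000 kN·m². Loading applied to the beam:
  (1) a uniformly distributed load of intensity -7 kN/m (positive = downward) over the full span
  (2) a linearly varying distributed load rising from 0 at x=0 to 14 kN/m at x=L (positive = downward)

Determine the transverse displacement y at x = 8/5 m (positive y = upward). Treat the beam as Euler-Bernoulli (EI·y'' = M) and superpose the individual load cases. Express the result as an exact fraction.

y(8/5) = 336/1953125 m

Load 1 — uniform load w=-7 kN/m over full span:
  y_1 = -wx²(L-x)²/(24EI) = -(-7)·(8/5)²·(4-(8/5))²/(24·1000) = 336/78125 m
Load 2 — triangular load w₀=14 kN/m (0→w₀ over full span):
  y_2 = -w₀x²(L-x)²(x+2L)/(120LEI) = -14·(8/5)²·(4-(8/5))²·((8/5)+2·4)/(120·4·1000) = -8064/1953125 m
Superposition: y = Σ y_i = 336/1953125 m ≈ 0.000172 m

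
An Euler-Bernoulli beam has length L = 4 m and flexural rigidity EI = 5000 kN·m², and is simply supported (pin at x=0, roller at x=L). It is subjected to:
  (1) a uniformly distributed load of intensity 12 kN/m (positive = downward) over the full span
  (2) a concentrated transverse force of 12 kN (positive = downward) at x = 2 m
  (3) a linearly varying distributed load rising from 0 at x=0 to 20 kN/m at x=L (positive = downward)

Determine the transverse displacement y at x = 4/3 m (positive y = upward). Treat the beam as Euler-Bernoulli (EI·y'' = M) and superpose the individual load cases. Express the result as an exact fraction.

Load 1 — uniform load w=12 kN/m over full span:
  y_1 = -wx(L³-2Lx²+x³)/(24EI) = -12·(4/3)·(4³-2·4·(4/3)²+(4/3)³)/(24·5000) = -352/50625 m
Load 2 — point force P=12 kN at a=2 m (b=L-a=2):
  y_2 = -Pbx(L²-b²-x²)/(6LEI)  [x≤a] = -12·2·(4/3)·(4²-2²-(4/3)²)/(6·4·5000) = -46/16875 m
Load 3 — triangular load w₀=20 kN/m (0→w₀ over full span):
  y_3 = -w₀x(7L⁴-10L²x²+3x⁴)/(360LEI) = -20·(4/3)·(7·4⁴-10·4²·(4/3)²+3·(4/3)⁴)/(360·4·5000) = -512/91125 m
Superposition: y = Σ y_i = -1394/91125 m ≈ -0.015298 m

y(4/3) = -1394/91125 m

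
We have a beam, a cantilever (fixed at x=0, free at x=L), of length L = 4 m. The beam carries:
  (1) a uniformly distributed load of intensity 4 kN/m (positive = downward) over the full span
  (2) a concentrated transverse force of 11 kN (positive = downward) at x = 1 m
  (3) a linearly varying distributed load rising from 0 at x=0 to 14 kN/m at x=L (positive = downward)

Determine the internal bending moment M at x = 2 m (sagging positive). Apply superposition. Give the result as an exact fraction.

M(2) = -94/3 kN·m

Load 1 — uniform load w=4 kN/m over full span:
  M_1 = -w(L-x)²/2 = -4·(4-2)²/2 = -8 kN·m
Load 2 — point force P=11 kN at a=1 m (b=L-a=3):
  M_2 = 0  [x>a] = 0 kN·m
Load 3 — triangular load w₀=14 kN/m (0→w₀ over full span):
  M_3 = w₀Lx/2 - w₀L²/3 - w₀x³/(6L) = 14·4·2/2 - 14·4²/3 - 14·2³/(6·4) = -70/3 kN·m
Superposition: M = Σ M_i = -94/3 kN·m ≈ -31.333333 kN·m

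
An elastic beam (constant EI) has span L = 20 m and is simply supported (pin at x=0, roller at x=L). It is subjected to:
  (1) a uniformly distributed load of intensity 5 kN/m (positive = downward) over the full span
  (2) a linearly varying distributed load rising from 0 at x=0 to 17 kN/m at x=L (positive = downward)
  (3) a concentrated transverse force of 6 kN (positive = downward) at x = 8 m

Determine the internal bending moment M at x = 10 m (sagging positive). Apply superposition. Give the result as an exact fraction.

Load 1 — uniform load w=5 kN/m over full span:
  M_1 = wx(L-x)/2 = 5·10·(20-10)/2 = 250 kN·m
Load 2 — triangular load w₀=17 kN/m (0→w₀ over full span):
  M_2 = w₀Lx/6 - w₀x³/(6L) = 17·20·10/6 - 17·10³/(6·20) = 425 kN·m
Load 3 — point force P=6 kN at a=8 m (b=L-a=12):
  M_3 = Pa(L-x)/L  [x>a] = 6·8·(20-10)/20 = 24 kN·m
Superposition: M = Σ M_i = 699 kN·m ≈ 699.000000 kN·m

M(10) = 699 kN·m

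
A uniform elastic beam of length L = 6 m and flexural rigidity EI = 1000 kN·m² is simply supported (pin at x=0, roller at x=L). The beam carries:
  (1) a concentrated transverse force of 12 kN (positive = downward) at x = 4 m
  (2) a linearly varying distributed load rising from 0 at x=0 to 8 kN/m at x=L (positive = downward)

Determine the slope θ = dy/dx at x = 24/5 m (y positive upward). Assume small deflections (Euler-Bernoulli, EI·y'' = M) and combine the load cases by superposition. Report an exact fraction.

θ(24/5) = 11713/234375 rad

Load 1 — point force P=12 kN at a=4 m (b=L-a=2):
  θ_1 = -Pa(2L²-6Lx+3x²+a²)/(6LEI)  [x>a] = -12·4·(2·6²-6·6·(24/5)+3·(24/5)²+4²)/(6·6·1000) = 196/9375 rad
Load 2 — triangular load w₀=8 kN/m (0→w₀ over full span):
  θ_2 = -w₀(7L⁴-30L²x²+15x⁴)/(360LEI) = -8·(7·6⁴-30·6²·(24/5)²+15·(24/5)⁴)/(360·6·1000) = 2271/78125 rad
Superposition: θ = Σ θ_i = 11713/234375 rad ≈ 0.049975 rad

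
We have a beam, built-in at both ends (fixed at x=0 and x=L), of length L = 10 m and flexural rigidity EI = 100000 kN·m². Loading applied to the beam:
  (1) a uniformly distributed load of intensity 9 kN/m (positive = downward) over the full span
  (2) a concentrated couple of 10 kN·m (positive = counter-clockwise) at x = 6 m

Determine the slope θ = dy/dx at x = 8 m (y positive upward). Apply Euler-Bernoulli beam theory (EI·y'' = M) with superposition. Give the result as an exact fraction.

Load 1 — uniform load w=9 kN/m over full span:
  θ_1 = -wx(L-x)(L-2x)/(12EI) = -9·8·(10-8)·(10-2·8)/(12·100000) = 9/12500 rad
Load 2 — applied couple M₀=10 kN·m at a=6 m (b=L-a=4):
  θ_2 = (R_Ax²/2 - M_Ax - M₀(x-a))/EI  [x>a] with R_A=36/25, M_A=16/5 = ((36/25)·8²/2 - (16/5)·8 - 10·(8-6))/100000 = 3/625000 rad
Superposition: θ = Σ θ_i = 453/625000 rad ≈ 0.000725 rad

θ(8) = 453/625000 rad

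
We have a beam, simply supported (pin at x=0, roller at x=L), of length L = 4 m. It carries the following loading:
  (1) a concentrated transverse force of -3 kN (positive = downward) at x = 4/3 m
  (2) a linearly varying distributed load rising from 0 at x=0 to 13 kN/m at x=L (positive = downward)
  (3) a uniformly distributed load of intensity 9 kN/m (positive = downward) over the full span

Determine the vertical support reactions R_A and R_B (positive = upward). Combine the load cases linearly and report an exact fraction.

Load 1 — point force P=-3 kN at a=4/3 m (b=L-a=8/3):
  R_A = Pb/L = (-3)·(8/3)/4 = -2 kN
  R_B = Pa/L = (-3)·(4/3)/4 = -1 kN
Load 2 — triangular load w₀=13 kN/m (0→w₀ over full span):
  R_A = w₀L/6 = 13·4/6 = 26/3 kN
  R_B = w₀L/3 = 13·4/3 = 52/3 kN
Load 3 — uniform load w=9 kN/m over full span:
  R_A = wL/2 = 9·4/2 = 18 kN
  R_B = wL/2 = 9·4/2 = 18 kN
Superposition: R_A = 74/3 kN, R_B = 103/3 kN

R_A = 74/3 kN, R_B = 103/3 kN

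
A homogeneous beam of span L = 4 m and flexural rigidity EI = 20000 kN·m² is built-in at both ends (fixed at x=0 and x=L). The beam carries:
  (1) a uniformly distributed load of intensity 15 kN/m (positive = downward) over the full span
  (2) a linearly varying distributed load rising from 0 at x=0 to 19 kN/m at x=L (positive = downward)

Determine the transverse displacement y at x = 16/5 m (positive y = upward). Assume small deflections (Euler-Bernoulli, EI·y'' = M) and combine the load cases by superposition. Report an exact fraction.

y(16/5) = -10256/29296875 m

Load 1 — uniform load w=15 kN/m over full span:
  y_1 = -wx²(L-x)²/(24EI) = -15·(16/5)²·(4-(16/5))²/(24·20000) = -16/78125 m
Load 2 — triangular load w₀=19 kN/m (0→w₀ over full span):
  y_2 = -w₀x²(L-x)²(x+2L)/(120LEI) = -19·(16/5)²·(4-(16/5))²·((16/5)+2·4)/(120·4·20000) = -4256/29296875 m
Superposition: y = Σ y_i = -10256/29296875 m ≈ -0.000350 m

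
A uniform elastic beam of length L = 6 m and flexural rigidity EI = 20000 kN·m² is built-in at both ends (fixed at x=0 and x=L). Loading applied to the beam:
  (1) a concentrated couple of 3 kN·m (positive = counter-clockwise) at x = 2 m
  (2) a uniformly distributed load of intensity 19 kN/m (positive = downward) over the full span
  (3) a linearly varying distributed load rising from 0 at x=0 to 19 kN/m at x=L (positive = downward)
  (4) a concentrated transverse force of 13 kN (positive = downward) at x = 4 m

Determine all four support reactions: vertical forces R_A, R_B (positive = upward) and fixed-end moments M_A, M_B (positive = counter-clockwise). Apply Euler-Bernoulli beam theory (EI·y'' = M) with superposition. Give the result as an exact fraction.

R_A = 21097/270 kN, M_A = 3851/45 kN·m, R_B = 28583/270 kN, M_B = -4579/45 kN·m

Load 1 — applied couple M₀=3 kN·m at a=2 m (b=L-a=4):
  R_A = 6M₀ab/L³ = 6·3·2·4/6³ = 2/3 kN
  M_A = M₀b(2a-b)/L² = 3·4·(2·2-4)/6² = 0 kN·m
  R_B = -6M₀ab/L³ = -6·3·2·4/6³ = -2/3 kN
  M_B = M₀a(2b-a)/L² = 3·2·(2·4-2)/6² = 1 kN·m
Load 2 — uniform load w=19 kN/m over full span:
  R_A = wL/2 = 19·6/2 = 57 kN
  M_A = wL²/12 = 19·6²/12 = 57 kN·m
  R_B = wL/2 = 19·6/2 = 57 kN
  M_B = -wL²/12 = -19·6²/12 = -57 kN·m
Load 3 — triangular load w₀=19 kN/m (0→w₀ over full span):
  R_A = 3w₀L/20 = 3·19·6/20 = 171/10 kN
  M_A = w₀L²/30 = 19·6²/30 = 114/5 kN·m
  R_B = 7w₀L/20 = 7·19·6/20 = 399/10 kN
  M_B = -w₀L²/20 = -19·6²/20 = -171/5 kN·m
Load 4 — point force P=13 kN at a=4 m (b=L-a=2):
  R_A = Pb²(3a+b)/L³ = 13·2²·(3·4+2)/6³ = 91/27 kN
  M_A = Pab²/L² = 13·4·2²/6² = 52/9 kN·m
  R_B = Pa²(a+3b)/L³ = 13·4²·(4+3·2)/6³ = 260/27 kN
  M_B = -Pa²b/L² = -13·4²·2/6² = -104/9 kN·m
Superposition: R_A = 21097/270 kN, M_A = 3851/45 kN·m, R_B = 28583/270 kN, M_B = -4579/45 kN·m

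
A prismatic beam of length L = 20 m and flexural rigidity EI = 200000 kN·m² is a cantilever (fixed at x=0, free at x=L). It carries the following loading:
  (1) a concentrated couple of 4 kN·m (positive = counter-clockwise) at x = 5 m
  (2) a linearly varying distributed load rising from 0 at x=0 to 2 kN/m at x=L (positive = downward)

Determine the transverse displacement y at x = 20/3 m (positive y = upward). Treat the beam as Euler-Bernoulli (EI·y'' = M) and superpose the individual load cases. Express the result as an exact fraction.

Load 1 — applied couple M₀=4 kN·m at a=5 m (b=L-a=15):
  y_1 = M₀a(2x-a)/(2EI)  [x>a] = 4·5·(2·(20/3)-5)/(2·200000) = 1/2400 m
Load 2 — triangular load w₀=2 kN/m (0→w₀ over full span):
  y_2 = (w₀Lx³/12-w₀L²x²/6-w₀x⁵/(120L))/EI = (2·20·(20/3)³/12-2·20²·(20/3)²/6-2·(20/3)⁵/(120·20))/200000 = -451/18225 m
Superposition: y = Σ y_i = -14189/583200 m ≈ -0.024330 m

y(20/3) = -14189/583200 m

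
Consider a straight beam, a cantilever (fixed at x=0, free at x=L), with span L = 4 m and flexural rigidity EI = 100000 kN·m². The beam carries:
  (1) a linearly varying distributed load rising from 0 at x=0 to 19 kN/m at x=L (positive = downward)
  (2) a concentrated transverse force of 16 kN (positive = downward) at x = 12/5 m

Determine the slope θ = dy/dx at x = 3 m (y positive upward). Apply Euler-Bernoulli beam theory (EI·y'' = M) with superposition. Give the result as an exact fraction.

Load 1 — triangular load w₀=19 kN/m (0→w₀ over full span):
  θ_1 = (w₀Lx²/4-w₀L²x/3-w₀x⁴/(24L))/EI = (19·4·3²/4-19·4²·3/3-19·3⁴/(24·4))/100000 = -4769/3200000 rad
Load 2 — point force P=16 kN at a=12/5 m (b=L-a=8/5):
  θ_2 = -Pa²/(2EI)  [x>a] = -16·(12/5)²/(2·100000) = -36/78125 rad
Superposition: θ = Σ θ_i = -156089/80000000 rad ≈ -0.001951 rad

θ(3) = -156089/80000000 rad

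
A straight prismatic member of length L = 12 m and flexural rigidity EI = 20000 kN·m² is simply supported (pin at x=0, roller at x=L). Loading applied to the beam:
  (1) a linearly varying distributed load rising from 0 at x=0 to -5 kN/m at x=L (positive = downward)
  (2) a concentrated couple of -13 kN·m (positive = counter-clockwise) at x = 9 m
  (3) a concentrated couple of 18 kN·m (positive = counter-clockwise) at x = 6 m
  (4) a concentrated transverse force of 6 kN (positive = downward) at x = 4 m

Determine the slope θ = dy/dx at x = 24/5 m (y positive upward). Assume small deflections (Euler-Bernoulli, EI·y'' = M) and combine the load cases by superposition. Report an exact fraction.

θ(24/5) = 209303/60000000 rad

Load 1 — triangular load w₀=-5 kN/m (0→w₀ over full span):
  θ_1 = -w₀(7L⁴-30L²x²+15x⁴)/(360LEI) = -(-5)·(7·12⁴-30·12²·(24/5)²+15·(24/5)⁴)/(360·12·20000) = 969/312500 rad
Load 2 — applied couple M₀=-13 kN·m at a=9 m (b=L-a=3):
  θ_2 = (M₀x²/(2L)+C₁)/EI  [x≤a] with C₁=M₀(3b²-L²)/(6L)=169/8 = ((-13)·(24/5)²/(2·12)+(169/8))/20000 = 1729/4000000 rad
Load 3 — applied couple M₀=18 kN·m at a=6 m (b=L-a=6):
  θ_3 = (M₀x²/(2L)+C₁)/EI  [x≤a] with C₁=M₀(3b²-L²)/(6L)=-9 = (18·(24/5)²/(2·12)+(-9))/20000 = 207/500000 rad
Load 4 — point force P=6 kN at a=4 m (b=L-a=8):
  θ_4 = -Pa(2L²-6Lx+3x²+a²)/(6LEI)  [x>a] = -6·4·(2·12²-6·12·(24/5)+3·(24/5)²+4²)/(6·12·20000) = -43/93750 rad
Superposition: θ = Σ θ_i = 209303/60000000 rad ≈ 0.003488 rad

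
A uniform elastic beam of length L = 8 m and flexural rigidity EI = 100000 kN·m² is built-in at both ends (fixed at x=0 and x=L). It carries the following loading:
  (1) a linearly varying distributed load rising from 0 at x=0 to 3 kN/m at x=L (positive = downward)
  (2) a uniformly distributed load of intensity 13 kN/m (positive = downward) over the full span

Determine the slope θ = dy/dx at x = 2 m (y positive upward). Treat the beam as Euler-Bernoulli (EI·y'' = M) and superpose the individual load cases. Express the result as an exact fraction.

θ(2) = -1157/2000000 rad

Load 1 — triangular load w₀=3 kN/m (0→w₀ over full span):
  θ_1 = -w₀(2x(L-x)(L-2x)(x+2L)+x²(L-x)²)/(120LEI) = -3·(2·2·(8-2)·(8-2·2)·(2+2·8)+2²·(8-2)²)/(120·8·100000) = -117/2000000 rad
Load 2 — uniform load w=13 kN/m over full span:
  θ_2 = -wx(L-x)(L-2x)/(12EI) = -13·2·(8-2)·(8-2·2)/(12·100000) = -13/25000 rad
Superposition: θ = Σ θ_i = -1157/2000000 rad ≈ -0.000579 rad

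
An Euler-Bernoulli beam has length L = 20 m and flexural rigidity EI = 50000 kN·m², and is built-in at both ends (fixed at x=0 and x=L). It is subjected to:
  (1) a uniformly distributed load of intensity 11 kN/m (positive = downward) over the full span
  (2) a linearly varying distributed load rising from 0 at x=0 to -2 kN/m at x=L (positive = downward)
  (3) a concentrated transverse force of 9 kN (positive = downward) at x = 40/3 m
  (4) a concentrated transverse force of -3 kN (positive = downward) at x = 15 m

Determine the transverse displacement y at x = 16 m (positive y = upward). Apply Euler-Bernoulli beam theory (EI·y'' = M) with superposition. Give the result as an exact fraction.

Load 1 — uniform load w=11 kN/m over full span:
  y_1 = -wx²(L-x)²/(24EI) = -11·16²·(20-16)²/(24·50000) = -352/9375 m
Load 2 — triangular load w₀=-2 kN/m (0→w₀ over full span):
  y_2 = -w₀x²(L-x)²(x+2L)/(120LEI) = -(-2)·16²·(20-16)²·(16+2·20)/(120·20·50000) = 896/234375 m
Load 3 — point force P=9 kN at a=40/3 m (b=L-a=20/3):
  y_3 = -Pa²(L-x)²(3bL-(3b+a)(L-x))/(6L³EI)  [x>a] = -9·(40/3)²·(20-16)²·(3·(20/3)·20-(3·(20/3)+(40/3))·(20-16))/(6·20³·50000) = -16/5625 m
Load 4 — point force P=-3 kN at a=15 m (b=L-a=5):
  y_4 = -Pa²(L-x)²(3bL-(3b+a)(L-x))/(6L³EI)  [x>a] = -(-3)·15²·(20-16)²·(3·5·20-(3·5+15)·(20-16))/(6·20³·50000) = 81/100000 m
Superposition: y = Σ y_i = -804559/22500000 m ≈ -0.035758 m

y(16) = -804559/22500000 m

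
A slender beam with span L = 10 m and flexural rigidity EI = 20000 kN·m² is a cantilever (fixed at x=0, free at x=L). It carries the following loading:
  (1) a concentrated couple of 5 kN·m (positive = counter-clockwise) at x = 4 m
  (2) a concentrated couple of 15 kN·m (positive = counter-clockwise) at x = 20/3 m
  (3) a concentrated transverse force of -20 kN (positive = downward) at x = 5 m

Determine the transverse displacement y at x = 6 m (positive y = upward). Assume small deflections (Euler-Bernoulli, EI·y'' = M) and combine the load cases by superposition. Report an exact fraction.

y(6) = 43/600 m

Load 1 — applied couple M₀=5 kN·m at a=4 m (b=L-a=6):
  y_1 = M₀a(2x-a)/(2EI)  [x>a] = 5·4·(2·6-4)/(2·20000) = 1/250 m
Load 2 — applied couple M₀=15 kN·m at a=20/3 m (b=L-a=10/3):
  y_2 = M₀x²/(2EI)  [x≤a] = 15·6²/(2·20000) = 27/2000 m
Load 3 — point force P=-20 kN at a=5 m (b=L-a=5):
  y_3 = -Pa²(3x-a)/(6EI)  [x>a] = -(-20)·5²·(3·6-5)/(6·20000) = 13/240 m
Superposition: y = Σ y_i = 43/600 m ≈ 0.071667 m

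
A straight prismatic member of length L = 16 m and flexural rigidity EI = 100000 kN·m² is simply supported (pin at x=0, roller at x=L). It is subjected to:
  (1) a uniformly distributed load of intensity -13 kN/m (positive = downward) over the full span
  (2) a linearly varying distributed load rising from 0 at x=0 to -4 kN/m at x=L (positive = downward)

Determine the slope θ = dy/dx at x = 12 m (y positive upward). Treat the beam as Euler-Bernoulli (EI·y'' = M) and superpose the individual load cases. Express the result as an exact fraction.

θ(12) = -9893/562500 rad

Load 1 — uniform load w=-13 kN/m over full span:
  θ_1 = -w(L³-6Lx²+4x³)/(24EI) = -(-13)·(16³-6·16·12²+4·12³)/(24·100000) = -143/9375 rad
Load 2 — triangular load w₀=-4 kN/m (0→w₀ over full span):
  θ_2 = -w₀(7L⁴-30L²x²+15x⁴)/(360LEI) = -(-4)·(7·16⁴-30·16²·12²+15·12⁴)/(360·16·100000) = -1313/562500 rad
Superposition: θ = Σ θ_i = -9893/562500 rad ≈ -0.017588 rad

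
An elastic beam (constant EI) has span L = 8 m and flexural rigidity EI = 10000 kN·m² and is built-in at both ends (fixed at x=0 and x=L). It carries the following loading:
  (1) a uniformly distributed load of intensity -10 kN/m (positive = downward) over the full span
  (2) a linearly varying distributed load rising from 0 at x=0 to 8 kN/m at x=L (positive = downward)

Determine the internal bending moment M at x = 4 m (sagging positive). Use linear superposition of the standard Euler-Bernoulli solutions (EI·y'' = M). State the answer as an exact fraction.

Load 1 — uniform load w=-10 kN/m over full span:
  M_1 = wLx/2 - wL²/12 - wx²/2 = (-10)·8·4/2 - (-10)·8²/12 - (-10)·4²/2 = -80/3 kN·m
Load 2 — triangular load w₀=8 kN/m (0→w₀ over full span):
  M_2 = 3w₀Lx/20 - w₀L²/30 - w₀x³/(6L) = 3·8·8·4/20 - 8·8²/30 - 8·4³/(6·8) = 32/3 kN·m
Superposition: M = Σ M_i = -16 kN·m ≈ -16.000000 kN·m

M(4) = -16 kN·m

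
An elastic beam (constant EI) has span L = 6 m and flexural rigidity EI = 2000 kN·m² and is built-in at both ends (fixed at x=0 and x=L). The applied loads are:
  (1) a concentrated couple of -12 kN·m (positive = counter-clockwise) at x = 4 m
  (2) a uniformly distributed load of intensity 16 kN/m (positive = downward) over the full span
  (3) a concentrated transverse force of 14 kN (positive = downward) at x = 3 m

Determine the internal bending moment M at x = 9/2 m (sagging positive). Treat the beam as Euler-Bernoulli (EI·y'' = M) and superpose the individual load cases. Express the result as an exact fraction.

M(9/2) = 10 kN·m

Load 1 — applied couple M₀=-12 kN·m at a=4 m (b=L-a=2):
  M_1 = R_Ax - M_A - M₀  [x>a] with R_A=-8/3, M_A=-4 = (-8/3)·(9/2) - (-4) - (-12) = 4 kN·m
Load 2 — uniform load w=16 kN/m over full span:
  M_2 = wLx/2 - wL²/12 - wx²/2 = 16·6·(9/2)/2 - 16·6²/12 - 16·(9/2)²/2 = 6 kN·m
Load 3 — point force P=14 kN at a=3 m (b=L-a=3):
  M_3 = Pa²(a+3b)(L-x)/L³ - Pa²b/L²  [x>a] = 14·3²·(3+3·3)·(6-(9/2))/6³ - 14·3²·3/6² = 0 kN·m
Superposition: M = Σ M_i = 10 kN·m ≈ 10.000000 kN·m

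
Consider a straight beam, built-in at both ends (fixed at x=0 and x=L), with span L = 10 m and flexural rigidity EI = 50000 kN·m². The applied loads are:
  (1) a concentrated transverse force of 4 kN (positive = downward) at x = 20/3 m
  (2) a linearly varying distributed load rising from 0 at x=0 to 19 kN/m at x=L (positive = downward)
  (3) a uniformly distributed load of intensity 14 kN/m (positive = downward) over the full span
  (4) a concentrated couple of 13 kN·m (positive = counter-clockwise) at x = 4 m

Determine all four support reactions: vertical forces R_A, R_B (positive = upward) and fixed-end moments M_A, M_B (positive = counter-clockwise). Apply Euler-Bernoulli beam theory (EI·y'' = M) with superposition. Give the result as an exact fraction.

R_A = 684511/6750 kN, M_A = 124553/675 kN·m, R_B = 928739/6750 kN, M_B = -144067/675 kN·m

Load 1 — point force P=4 kN at a=20/3 m (b=L-a=10/3):
  R_A = Pb²(3a+b)/L³ = 4·(10/3)²·(3·(20/3)+(10/3))/10³ = 28/27 kN
  M_A = Pab²/L² = 4·(20/3)·(10/3)²/10² = 80/27 kN·m
  R_B = Pa²(a+3b)/L³ = 4·(20/3)²·((20/3)+3·(10/3))/10³ = 80/27 kN
  M_B = -Pa²b/L² = -4·(20/3)²·(10/3)/10² = -160/27 kN·m
Load 2 — triangular load w₀=19 kN/m (0→w₀ over full span):
  R_A = 3w₀L/20 = 3·19·10/20 = 57/2 kN
  M_A = w₀L²/30 = 19·10²/30 = 190/3 kN·m
  R_B = 7w₀L/20 = 7·19·10/20 = 133/2 kN
  M_B = -w₀L²/20 = -19·10²/20 = -95 kN·m
Load 3 — uniform load w=14 kN/m over full span:
  R_A = wL/2 = 14·10/2 = 70 kN
  M_A = wL²/12 = 14·10²/12 = 350/3 kN·m
  R_B = wL/2 = 14·10/2 = 70 kN
  M_B = -wL²/12 = -14·10²/12 = -350/3 kN·m
Load 4 — applied couple M₀=13 kN·m at a=4 m (b=L-a=6):
  R_A = 6M₀ab/L³ = 6·13·4·6/10³ = 234/125 kN
  M_A = M₀b(2a-b)/L² = 13·6·(2·4-6)/10² = 39/25 kN·m
  R_B = -6M₀ab/L³ = -6·13·4·6/10³ = -234/125 kN
  M_B = M₀a(2b-a)/L² = 13·4·(2·6-4)/10² = 104/25 kN·m
Superposition: R_A = 684511/6750 kN, M_A = 124553/675 kN·m, R_B = 928739/6750 kN, M_B = -144067/675 kN·m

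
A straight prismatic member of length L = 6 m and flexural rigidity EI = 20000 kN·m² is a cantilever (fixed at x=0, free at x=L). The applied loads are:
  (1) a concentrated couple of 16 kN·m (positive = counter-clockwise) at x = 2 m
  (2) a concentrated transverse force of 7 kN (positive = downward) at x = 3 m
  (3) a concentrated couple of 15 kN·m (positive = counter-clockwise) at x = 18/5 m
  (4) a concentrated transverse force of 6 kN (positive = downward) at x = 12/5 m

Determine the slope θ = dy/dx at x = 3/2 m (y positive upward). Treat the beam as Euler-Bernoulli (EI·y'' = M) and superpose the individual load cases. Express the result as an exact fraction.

θ(3/2) = 321/800000 rad

Load 1 — applied couple M₀=16 kN·m at a=2 m (b=L-a=4):
  θ_1 = M₀x/EI  [x≤a] = 16·(3/2)/20000 = 3/2500 rad
Load 2 — point force P=7 kN at a=3 m (b=L-a=3):
  θ_2 = -Px(2a-x)/(2EI)  [x≤a] = -7·(3/2)·(2·3-(3/2))/(2·20000) = -189/160000 rad
Load 3 — applied couple M₀=15 kN·m at a=18/5 m (b=L-a=12/5):
  θ_3 = M₀x/EI  [x≤a] = 15·(3/2)/20000 = 9/8000 rad
Load 4 — point force P=6 kN at a=12/5 m (b=L-a=18/5):
  θ_4 = -Px(2a-x)/(2EI)  [x≤a] = -6·(3/2)·(2·(12/5)-(3/2))/(2·20000) = -297/400000 rad
Superposition: θ = Σ θ_i = 321/800000 rad ≈ 0.000401 rad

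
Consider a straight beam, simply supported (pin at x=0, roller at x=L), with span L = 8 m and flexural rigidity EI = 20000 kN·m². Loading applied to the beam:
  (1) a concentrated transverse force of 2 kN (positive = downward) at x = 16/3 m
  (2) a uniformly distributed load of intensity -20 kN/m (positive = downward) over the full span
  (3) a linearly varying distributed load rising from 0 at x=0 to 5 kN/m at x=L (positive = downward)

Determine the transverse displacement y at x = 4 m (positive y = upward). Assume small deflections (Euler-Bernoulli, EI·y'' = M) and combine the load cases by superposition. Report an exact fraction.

y(4) = 4633/101250 m

Load 1 — point force P=2 kN at a=16/3 m (b=L-a=8/3):
  y_1 = -Pbx(L²-b²-x²)/(6LEI)  [x≤a] = -2·(8/3)·4·(8²-(8/3)²-4²)/(6·8·20000) = -46/50625 m
Load 2 — uniform load w=-20 kN/m over full span:
  y_2 = -wx(L³-2Lx²+x³)/(24EI) = -(-20)·4·(8³-2·8·4²+4³)/(24·20000) = 4/75 m
Load 3 — triangular load w₀=5 kN/m (0→w₀ over full span):
  y_3 = -w₀x(7L⁴-10L²x²+3x⁴)/(360LEI) = -5·4·(7·8⁴-10·8²·4²+3·4⁴)/(360·8·20000) = -1/150 m
Superposition: y = Σ y_i = 4633/101250 m ≈ 0.045758 m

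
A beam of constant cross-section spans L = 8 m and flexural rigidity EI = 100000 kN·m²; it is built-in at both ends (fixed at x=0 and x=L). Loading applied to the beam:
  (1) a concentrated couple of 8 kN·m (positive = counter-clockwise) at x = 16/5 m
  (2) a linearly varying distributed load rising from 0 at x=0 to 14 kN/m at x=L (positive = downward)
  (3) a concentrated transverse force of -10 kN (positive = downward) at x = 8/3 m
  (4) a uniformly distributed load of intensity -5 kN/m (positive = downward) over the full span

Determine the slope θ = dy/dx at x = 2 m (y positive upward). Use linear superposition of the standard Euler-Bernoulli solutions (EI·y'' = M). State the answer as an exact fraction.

θ(2) = 1147/45000000 rad

Load 1 — applied couple M₀=8 kN·m at a=16/5 m (b=L-a=24/5):
  θ_1 = (R_Ax²/2 - M_Ax)/EI  [x≤a] with R_A=36/25, M_A=24/25 = ((36/25)·2²/2 - (24/25)·2)/100000 = 3/312500 rad
Load 2 — triangular load w₀=14 kN/m (0→w₀ over full span):
  θ_2 = -w₀(2x(L-x)(L-2x)(x+2L)+x²(L-x)²)/(120LEI) = -14·(2·2·(8-2)·(8-2·2)·(2+2·8)+2²·(8-2)²)/(120·8·100000) = -273/1000000 rad
Load 3 — point force P=-10 kN at a=8/3 m (b=L-a=16/3):
  θ_3 = -Pb²x(2aL-(3a+b)x)/(2L³EI)  [x≤a] = -(-10)·(16/3)²·2·(2·(8/3)·8-(3·(8/3)+(16/3))·2)/(2·8³·100000) = 1/11250 rad
Load 4 — uniform load w=-5 kN/m over full span:
  θ_4 = -wx(L-x)(L-2x)/(12EI) = -(-5)·2·(8-2)·(8-2·2)/(12·100000) = 1/5000 rad
Superposition: θ = Σ θ_i = 1147/45000000 rad ≈ 0.000025 rad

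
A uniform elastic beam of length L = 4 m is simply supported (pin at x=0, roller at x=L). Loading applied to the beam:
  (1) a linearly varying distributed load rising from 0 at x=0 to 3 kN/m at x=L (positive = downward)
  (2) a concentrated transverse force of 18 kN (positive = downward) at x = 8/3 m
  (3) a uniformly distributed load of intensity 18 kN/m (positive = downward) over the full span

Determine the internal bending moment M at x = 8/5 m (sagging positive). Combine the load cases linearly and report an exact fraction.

M(8/5) = 5856/125 kN·m

Load 1 — triangular load w₀=3 kN/m (0→w₀ over full span):
  M_1 = w₀Lx/6 - w₀x³/(6L) = 3·4·(8/5)/6 - 3·(8/5)³/(6·4) = 336/125 kN·m
Load 2 — point force P=18 kN at a=8/3 m (b=L-a=4/3):
  M_2 = Pbx/L  [x≤a] = 18·(4/3)·(8/5)/4 = 48/5 kN·m
Load 3 — uniform load w=18 kN/m over full span:
  M_3 = wx(L-x)/2 = 18·(8/5)·(4-(8/5))/2 = 864/25 kN·m
Superposition: M = Σ M_i = 5856/125 kN·m ≈ 46.848000 kN·m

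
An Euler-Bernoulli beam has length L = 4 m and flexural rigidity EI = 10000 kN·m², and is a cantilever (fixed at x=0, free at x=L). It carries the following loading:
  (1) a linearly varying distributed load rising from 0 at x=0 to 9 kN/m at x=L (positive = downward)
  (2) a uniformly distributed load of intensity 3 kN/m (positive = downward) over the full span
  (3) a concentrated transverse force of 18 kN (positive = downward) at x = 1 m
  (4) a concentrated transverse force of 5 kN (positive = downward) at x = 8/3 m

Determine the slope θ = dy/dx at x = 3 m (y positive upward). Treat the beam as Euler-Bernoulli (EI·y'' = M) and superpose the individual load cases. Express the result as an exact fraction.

Load 1 — triangular load w₀=9 kN/m (0→w₀ over full span):
  θ_1 = (w₀Lx²/4-w₀L²x/3-w₀x⁴/(24L))/EI = (9·4·3²/4-9·4²·3/3-9·3⁴/(24·4))/10000 = -2259/320000 rad
Load 2 — uniform load w=3 kN/m over full span:
  θ_2 = -wx(x²-3Lx+3L²)/(6EI) = -3·3·(3²-3·4·3+3·4²)/(6·10000) = -63/20000 rad
Load 3 — point force P=18 kN at a=1 m (b=L-a=3):
  θ_3 = -Pa²/(2EI)  [x>a] = -18·1²/(2·10000) = -9/10000 rad
Load 4 — point force P=5 kN at a=8/3 m (b=L-a=4/3):
  θ_4 = -Pa²/(2EI)  [x>a] = -5·(8/3)²/(2·10000) = -2/1125 rad
Superposition: θ = Σ θ_i = -7423/576000 rad ≈ -0.012887 rad

θ(3) = -7423/576000 rad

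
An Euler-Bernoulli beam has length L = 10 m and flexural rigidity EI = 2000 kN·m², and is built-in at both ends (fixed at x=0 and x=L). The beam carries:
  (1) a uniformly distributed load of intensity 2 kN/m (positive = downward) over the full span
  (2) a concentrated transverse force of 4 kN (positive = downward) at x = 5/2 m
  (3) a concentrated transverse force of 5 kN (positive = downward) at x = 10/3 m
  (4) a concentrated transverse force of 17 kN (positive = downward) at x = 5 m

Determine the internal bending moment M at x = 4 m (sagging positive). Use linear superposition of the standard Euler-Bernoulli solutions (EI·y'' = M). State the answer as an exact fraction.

Load 1 — uniform load w=2 kN/m over full span:
  M_1 = wLx/2 - wL²/12 - wx²/2 = 2·10·4/2 - 2·10²/12 - 2·4²/2 = 22/3 kN·m
Load 2 — point force P=4 kN at a=5/2 m (b=L-a=15/2):
  M_2 = Pa²(a+3b)(L-x)/L³ - Pa²b/L²  [x>a] = 4·(5/2)²·((5/2)+3·(15/2))·(10-4)/10³ - 4·(5/2)²·(15/2)/10² = 15/8 kN·m
Load 3 — point force P=5 kN at a=10/3 m (b=L-a=20/3):
  M_3 = Pa²(a+3b)(L-x)/L³ - Pa²b/L²  [x>a] = 5·(10/3)²·((10/3)+3·(20/3))·(10-4)/10³ - 5·(10/3)²·(20/3)/10² = 110/27 kN·m
Load 4 — point force P=17 kN at a=5 m (b=L-a=5):
  M_4 = Pb²(3a+b)x/L³ - Pab²/L²  [x≤a] = 17·5²·(3·5+5)·4/10³ - 17·5·5²/10² = 51/4 kN·m
Superposition: M = Σ M_i = 5623/216 kN·m ≈ 26.032407 kN·m

M(4) = 5623/216 kN·m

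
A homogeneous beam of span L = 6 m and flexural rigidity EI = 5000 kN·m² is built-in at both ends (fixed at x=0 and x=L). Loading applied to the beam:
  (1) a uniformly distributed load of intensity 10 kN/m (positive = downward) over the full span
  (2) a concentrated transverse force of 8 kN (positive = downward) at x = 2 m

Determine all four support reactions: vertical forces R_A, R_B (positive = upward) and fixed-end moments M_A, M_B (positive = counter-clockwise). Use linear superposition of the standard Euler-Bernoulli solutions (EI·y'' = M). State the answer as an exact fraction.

Load 1 — uniform load w=10 kN/m over full span:
  R_A = wL/2 = 10·6/2 = 30 kN
  M_A = wL²/12 = 10·6²/12 = 30 kN·m
  R_B = wL/2 = 10·6/2 = 30 kN
  M_B = -wL²/12 = -10·6²/12 = -30 kN·m
Load 2 — point force P=8 kN at a=2 m (b=L-a=4):
  R_A = Pb²(3a+b)/L³ = 8·4²·(3·2+4)/6³ = 160/27 kN
  M_A = Pab²/L² = 8·2·4²/6² = 64/9 kN·m
  R_B = Pa²(a+3b)/L³ = 8·2²·(2+3·4)/6³ = 56/27 kN
  M_B = -Pa²b/L² = -8·2²·4/6² = -32/9 kN·m
Superposition: R_A = 970/27 kN, M_A = 334/9 kN·m, R_B = 866/27 kN, M_B = -302/9 kN·m

R_A = 970/27 kN, M_A = 334/9 kN·m, R_B = 866/27 kN, M_B = -302/9 kN·m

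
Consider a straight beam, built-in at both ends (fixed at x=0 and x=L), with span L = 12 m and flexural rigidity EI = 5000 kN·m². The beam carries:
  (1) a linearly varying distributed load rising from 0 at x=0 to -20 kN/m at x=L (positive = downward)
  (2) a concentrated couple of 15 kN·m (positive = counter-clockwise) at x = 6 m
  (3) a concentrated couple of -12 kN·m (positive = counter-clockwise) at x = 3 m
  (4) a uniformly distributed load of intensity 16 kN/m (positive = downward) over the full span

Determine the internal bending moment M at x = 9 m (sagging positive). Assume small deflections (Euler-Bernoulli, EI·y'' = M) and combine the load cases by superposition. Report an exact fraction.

Load 1 — triangular load w₀=-20 kN/m (0→w₀ over full span):
  M_1 = 3w₀Lx/20 - w₀L²/30 - w₀x³/(6L) = 3·(-20)·12·9/20 - (-20)·12²/30 - (-20)·9³/(6·12) = -51/2 kN·m
Load 2 — applied couple M₀=15 kN·m at a=6 m (b=L-a=6):
  M_2 = R_Ax - M_A - M₀  [x>a] with R_A=15/8, M_A=15/4 = (15/8)·9 - (15/4) - 15 = -15/8 kN·m
Load 3 — applied couple M₀=-12 kN·m at a=3 m (b=L-a=9):
  M_3 = R_Ax - M_A - M₀  [x>a] with R_A=-9/8, M_A=9/4 = (-9/8)·9 - (9/4) - (-12) = -3/8 kN·m
Load 4 — uniform load w=16 kN/m over full span:
  M_4 = wLx/2 - wL²/12 - wx²/2 = 16·12·9/2 - 16·12²/12 - 16·9²/2 = 24 kN·m
Superposition: M = Σ M_i = -15/4 kN·m ≈ -3.750000 kN·m

M(9) = -15/4 kN·m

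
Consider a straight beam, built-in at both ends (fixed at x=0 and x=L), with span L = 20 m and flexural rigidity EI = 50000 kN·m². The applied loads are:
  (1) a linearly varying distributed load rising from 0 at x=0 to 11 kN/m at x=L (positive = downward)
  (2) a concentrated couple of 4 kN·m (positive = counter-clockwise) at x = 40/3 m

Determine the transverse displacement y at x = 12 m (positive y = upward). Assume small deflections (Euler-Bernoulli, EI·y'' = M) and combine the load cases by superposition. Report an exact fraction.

y(12) = -3462/78125 m

Load 1 — triangular load w₀=11 kN/m (0→w₀ over full span):
  y_1 = -w₀x²(L-x)²(x+2L)/(120LEI) = -11·12²·(20-12)²·(12+2·20)/(120·20·50000) = -3432/78125 m
Load 2 — applied couple M₀=4 kN·m at a=40/3 m (b=L-a=20/3):
  y_2 = (R_Ax³/6 - M_Ax²/2)/EI  [x≤a] with R_A=4/15, M_A=4/3 = ((4/15)·12³/6 - (4/3)·12²/2)/50000 = -6/15625 m
Superposition: y = Σ y_i = -3462/78125 m ≈ -0.044314 m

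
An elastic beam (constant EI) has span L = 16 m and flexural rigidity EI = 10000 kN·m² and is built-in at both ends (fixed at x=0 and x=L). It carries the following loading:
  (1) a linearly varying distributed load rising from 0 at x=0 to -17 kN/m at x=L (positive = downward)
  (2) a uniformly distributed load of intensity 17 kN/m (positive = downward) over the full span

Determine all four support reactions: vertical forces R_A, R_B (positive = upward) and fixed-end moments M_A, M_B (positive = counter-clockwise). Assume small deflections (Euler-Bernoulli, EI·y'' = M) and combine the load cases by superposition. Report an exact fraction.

Load 1 — triangular load w₀=-17 kN/m (0→w₀ over full span):
  R_A = 3w₀L/20 = 3·(-17)·16/20 = -204/5 kN
  M_A = w₀L²/30 = (-17)·16²/30 = -2176/15 kN·m
  R_B = 7w₀L/20 = 7·(-17)·16/20 = -476/5 kN
  M_B = -w₀L²/20 = -(-17)·16²/20 = 1088/5 kN·m
Load 2 — uniform load w=17 kN/m over full span:
  R_A = wL/2 = 17·16/2 = 136 kN
  M_A = wL²/12 = 17·16²/12 = 1088/3 kN·m
  R_B = wL/2 = 17·16/2 = 136 kN
  M_B = -wL²/12 = -17·16²/12 = -1088/3 kN·m
Superposition: R_A = 476/5 kN, M_A = 1088/5 kN·m, R_B = 204/5 kN, M_B = -2176/15 kN·m

R_A = 476/5 kN, M_A = 1088/5 kN·m, R_B = 204/5 kN, M_B = -2176/15 kN·m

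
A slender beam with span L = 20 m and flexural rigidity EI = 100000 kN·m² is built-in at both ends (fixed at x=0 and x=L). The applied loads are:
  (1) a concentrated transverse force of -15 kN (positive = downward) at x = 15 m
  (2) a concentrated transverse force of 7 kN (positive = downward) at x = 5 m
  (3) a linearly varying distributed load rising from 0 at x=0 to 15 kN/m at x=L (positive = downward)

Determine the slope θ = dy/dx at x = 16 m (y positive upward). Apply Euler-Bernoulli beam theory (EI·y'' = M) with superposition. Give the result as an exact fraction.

θ(16) = 231/50000 rad

Load 1 — point force P=-15 kN at a=15 m (b=L-a=5):
  θ_1 = Pa²(L-x)(2bL-(3b+a)(L-x))/(2L³EI)  [x>a] = (-15)·15²·(20-16)·(2·5·20-(3·5+15)·(20-16))/(2·20³·100000) = -27/40000 rad
Load 2 — point force P=7 kN at a=5 m (b=L-a=15):
  θ_2 = Pa²(L-x)(2bL-(3b+a)(L-x))/(2L³EI)  [x>a] = 7·5²·(20-16)·(2·15·20-(3·15+5)·(20-16))/(2·20³·100000) = 7/40000 rad
Load 3 — triangular load w₀=15 kN/m (0→w₀ over full span):
  θ_3 = -w₀(2x(L-x)(L-2x)(x+2L)+x²(L-x)²)/(120LEI) = -15·(2·16·(20-16)·(20-2·16)·(16+2·20)+16²·(20-16)²)/(120·20·100000) = 16/3125 rad
Superposition: θ = Σ θ_i = 231/50000 rad ≈ 0.004620 rad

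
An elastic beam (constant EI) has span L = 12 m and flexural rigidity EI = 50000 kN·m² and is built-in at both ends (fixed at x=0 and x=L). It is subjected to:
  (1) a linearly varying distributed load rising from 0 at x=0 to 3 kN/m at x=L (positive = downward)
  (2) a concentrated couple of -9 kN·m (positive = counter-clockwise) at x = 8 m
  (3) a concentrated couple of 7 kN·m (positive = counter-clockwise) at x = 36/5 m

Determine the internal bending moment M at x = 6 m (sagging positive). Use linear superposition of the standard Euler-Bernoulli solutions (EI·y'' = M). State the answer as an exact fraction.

M(6) = 44/5 kN·m

Load 1 — triangular load w₀=3 kN/m (0→w₀ over full span):
  M_1 = 3w₀Lx/20 - w₀L²/30 - w₀x³/(6L) = 3·3·12·6/20 - 3·12²/30 - 3·6³/(6·12) = 9 kN·m
Load 2 — applied couple M₀=-9 kN·m at a=8 m (b=L-a=4):
  M_2 = R_Ax - M_A  [x≤a] with R_A=-1, M_A=-3 = (-1)·6 - (-3) = -3 kN·m
Load 3 — applied couple M₀=7 kN·m at a=36/5 m (b=L-a=24/5):
  M_3 = R_Ax - M_A  [x≤a] with R_A=21/25, M_A=56/25 = (21/25)·6 - (56/25) = 14/5 kN·m
Superposition: M = Σ M_i = 44/5 kN·m ≈ 8.800000 kN·m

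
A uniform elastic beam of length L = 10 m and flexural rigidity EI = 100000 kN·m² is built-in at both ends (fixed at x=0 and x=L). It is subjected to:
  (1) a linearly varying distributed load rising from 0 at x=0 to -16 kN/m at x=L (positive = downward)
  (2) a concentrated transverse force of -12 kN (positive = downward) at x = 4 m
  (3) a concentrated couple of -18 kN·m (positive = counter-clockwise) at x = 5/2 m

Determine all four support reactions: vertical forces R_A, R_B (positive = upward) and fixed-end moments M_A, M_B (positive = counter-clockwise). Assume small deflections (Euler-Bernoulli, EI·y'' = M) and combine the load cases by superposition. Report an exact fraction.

Load 1 — triangular load w₀=-16 kN/m (0→w₀ over full span):
  R_A = 3w₀L/20 = 3·(-16)·10/20 = -24 kN
  M_A = w₀L²/30 = (-16)·10²/30 = -160/3 kN·m
  R_B = 7w₀L/20 = 7·(-16)·10/20 = -56 kN
  M_B = -w₀L²/20 = -(-16)·10²/20 = 80 kN·m
Load 2 — point force P=-12 kN at a=4 m (b=L-a=6):
  R_A = Pb²(3a+b)/L³ = (-12)·6²·(3·4+6)/10³ = -972/125 kN
  M_A = Pab²/L² = (-12)·4·6²/10² = -432/25 kN·m
  R_B = Pa²(a+3b)/L³ = (-12)·4²·(4+3·6)/10³ = -528/125 kN
  M_B = -Pa²b/L² = -(-12)·4²·6/10² = 288/25 kN·m
Load 3 — applied couple M₀=-18 kN·m at a=5/2 m (b=L-a=15/2):
  R_A = 6M₀ab/L³ = 6·(-18)·(5/2)·(15/2)/10³ = -81/40 kN
  M_A = M₀b(2a-b)/L² = (-18)·(15/2)·(2·(5/2)-(15/2))/10² = 27/8 kN·m
  R_B = -6M₀ab/L³ = -6·(-18)·(5/2)·(15/2)/10³ = 81/40 kN
  M_B = M₀a(2b-a)/L² = (-18)·(5/2)·(2·(15/2)-(5/2))/10² = -45/8 kN·m
Superposition: R_A = -33801/1000 kN, M_A = -40343/600 kN·m, R_B = -58199/1000 kN, M_B = 17179/200 kN·m

R_A = -33801/1000 kN, M_A = -40343/600 kN·m, R_B = -58199/1000 kN, M_B = 17179/200 kN·m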